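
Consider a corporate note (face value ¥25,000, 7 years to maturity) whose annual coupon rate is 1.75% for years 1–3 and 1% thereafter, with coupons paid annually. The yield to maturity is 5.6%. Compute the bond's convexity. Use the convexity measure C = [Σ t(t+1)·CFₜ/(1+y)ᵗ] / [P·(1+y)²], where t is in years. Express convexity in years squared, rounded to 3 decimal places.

With y = 0.056:
  t   CF        PV=CF/(1+0.056)^t    t·PV        t(t+1)·PV
  1       437.50       414.2992       414.2992         828.5985
  2       437.50       392.3288       784.6577       2,353.9730
  3       437.50       371.5235     1,114.5705       4,458.2821
  4       250.00       201.0409       804.1634       4,020.8172
  5       250.00       190.3796       951.8980       5,711.3881
  6       250.00       180.2837     1,081.7023       7,571.9160
  7    25,250.00    17,243.0447   120,701.3132     965,610.5055
  Σ                 18,992.9005   125,852.6044     990,555.4804
P = 18,992.9005.
Convexity = Σ t(t+1)·PV / [P·(1+y)²] = 990,555.4804 / (18,992.9005 × 1.115136) = 46.76917.

46.769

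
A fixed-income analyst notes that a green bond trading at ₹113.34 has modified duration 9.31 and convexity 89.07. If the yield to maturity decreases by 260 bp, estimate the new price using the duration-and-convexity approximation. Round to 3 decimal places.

Duration effect: -D_mod·Δy = -9.31 × (-0.026) = +0.242060
Convexity effect: ½·C·(Δy)² = 0.5 × 89.07 × (-0.026)² = +0.03010566
ΔP/P ≈ +0.242060 + 0.03010566 = +0.27216566
New price ≈ 113.34 × (1 + 0.27216566) = 144.1872559044.

₹144.187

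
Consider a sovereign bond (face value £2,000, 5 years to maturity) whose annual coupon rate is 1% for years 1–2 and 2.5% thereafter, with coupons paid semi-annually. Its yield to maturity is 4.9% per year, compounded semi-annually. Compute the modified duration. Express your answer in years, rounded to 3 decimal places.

4.710 years

Periodic yield y = 0.0245. First find Macaulay duration:
  t   CF        PV=CF/(1+0.0245)^t    t·PV
  1        10.00         9.7609         9.7609
  2        10.00         9.5274        19.0549
  3        10.00         9.2996        27.8988
  4        10.00         9.0772        36.3088
  5        25.00        22.1503       110.7516
  6        25.00        21.6206       129.7237
  7        25.00        21.1036       147.7251
  8        25.00        20.5989       164.7913
  9        25.00        20.1063       180.9568
  10    2,025.00     1,589.6642    15,896.6422
  Σ                  1,732.9091    16,723.6142
P = 1,732.9091; Macaulay duration = 16,723.6142 / 1,732.9091 = 9.65060 half-year periods = 4.82530 years.
Modified duration = D_Mac / (1 + y) = 4.82530 / 1.0245 = 4.70991 years.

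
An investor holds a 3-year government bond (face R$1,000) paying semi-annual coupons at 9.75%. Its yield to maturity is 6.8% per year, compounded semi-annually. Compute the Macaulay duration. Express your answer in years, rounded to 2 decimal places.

Periodic yield y = 0.034. Discount each cash flow and weight by its period:
  t   CF        PV=CF/(1+0.034)^t    t·PV
  1        48.75        47.1470        47.1470
  2        48.75        45.5967        91.1934
  3        48.75        44.0974       132.2922
  4        48.75        42.6474       170.5896
  5        48.75        41.2451       206.2253
  6     1,048.75       858.1214     5,148.7285
  Σ                  1,078.8550     5,796.1760
Price P = Σ PV = 1,078.8550.
Macaulay duration = Σ(t·PV) / P = 5,796.1760 / 1,078.8550 = 5.37253 half-year periods.
In years: 5.37253 / 2 = 2.68626 years.

2.69 years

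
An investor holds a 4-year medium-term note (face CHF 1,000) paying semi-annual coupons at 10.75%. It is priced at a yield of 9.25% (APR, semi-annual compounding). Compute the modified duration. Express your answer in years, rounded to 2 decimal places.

3.22 years

Periodic yield y = 0.04625. First find Macaulay duration:
  t   CF        PV=CF/(1+0.04625)^t    t·PV
  1        53.75        51.3740        51.3740
  2        53.75        49.1029        98.2059
  3        53.75        46.9323       140.7970
  4        53.75        44.8577       179.4306
  5        53.75        42.8747       214.3735
  6        53.75        40.9794       245.8764
  7        53.75        39.1679       274.1752
  8     1,053.75       733.9286     5,871.4289
  Σ                  1,049.2175     7,075.6615
P = 1,049.2175; Macaulay duration = 7,075.6615 / 1,049.2175 = 6.74375 half-year periods = 3.37188 years.
Modified duration = D_Mac / (1 + y) = 3.37188 / 1.04625 = 3.22282 years.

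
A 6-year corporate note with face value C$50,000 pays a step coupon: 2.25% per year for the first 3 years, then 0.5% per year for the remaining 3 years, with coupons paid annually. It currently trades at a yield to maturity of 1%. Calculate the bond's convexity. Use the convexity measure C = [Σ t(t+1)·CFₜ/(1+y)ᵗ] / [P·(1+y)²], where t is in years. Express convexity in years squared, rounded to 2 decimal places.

With y = 0.01:
  t   CF        PV=CF/(1+0.01)^t    t·PV        t(t+1)·PV
  1     1,125.00     1,113.8614     1,113.8614       2,227.7228
  2     1,125.00     1,102.8331     2,205.6661       6,616.9983
  3     1,125.00     1,091.9139     3,275.7417      13,102.9670
  4       250.00       240.2451       960.9803       4,804.9017
  5       250.00       237.8664     1,189.3321       7,135.9927
  6    50,250.00    47,337.7731   284,026.6384   1,988,186.4690
  Σ                 51,124.4929   292,772.2201   2,022,075.0515
P = 51,124.4929.
Convexity = Σ t(t+1)·PV / [P·(1+y)²] = 2,022,075.0515 / (51,124.4929 × 1.020100) = 38.77265.

38.77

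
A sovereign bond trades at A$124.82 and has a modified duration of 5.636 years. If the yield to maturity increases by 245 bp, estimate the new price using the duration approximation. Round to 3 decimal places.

Duration approximation: ΔP/P ≈ -D_mod · Δy = -5.636 × (+0.0245) = -0.138082.
New price ≈ 124.82 × (1 - 0.138082) = 107.58460476.

A$107.585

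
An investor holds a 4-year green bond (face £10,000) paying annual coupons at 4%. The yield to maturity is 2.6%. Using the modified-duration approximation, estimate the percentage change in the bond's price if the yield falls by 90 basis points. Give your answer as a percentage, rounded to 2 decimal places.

+3.32%

Periodic yield y = 0.026. Modified duration first:
  t   CF        PV=CF/(1+0.026)^t    t·PV
  1       400.00       389.8635       389.8635
  2       400.00       379.9840       759.9679
  3       400.00       370.3547     1,111.0642
  4    10,400.00     9,385.2079    37,540.8315
  Σ                 10,525.4101    39,801.7272
P = 10,525.4101; D_Mac = 3.78149 yrs; D_mod = 3.78149/(1+0.026) = 3.68566 yrs.
ΔP/P ≈ -D_mod · Δy = -3.68566 × (-0.009) = +0.033171 = +3.3171%.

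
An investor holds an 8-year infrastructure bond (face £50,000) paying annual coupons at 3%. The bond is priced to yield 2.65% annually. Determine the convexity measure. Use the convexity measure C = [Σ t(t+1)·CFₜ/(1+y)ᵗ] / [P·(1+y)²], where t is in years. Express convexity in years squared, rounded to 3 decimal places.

With y = 0.0265:
  t   CF        PV=CF/(1+0.0265)^t    t·PV        t(t+1)·PV
  1     1,500.00     1,461.2762     1,461.2762       2,922.5524
  2     1,500.00     1,423.5521     2,847.1041       8,541.3123
  3     1,500.00     1,386.8018     4,160.4054      16,641.6216
  4     1,500.00     1,351.0003     5,404.0012      27,020.0059
  5     1,500.00     1,316.1230     6,580.6152      39,483.6911
  6     1,500.00     1,282.1462     7,692.8770      53,850.1388
  7     1,500.00     1,249.0464     8,743.3250      69,946.6002
  8    51,500.00    41,776.8412   334,214.7296   3,007,932.5668
  Σ                 51,246.7872   371,104.3337   3,226,338.4891
P = 51,246.7872.
Convexity = Σ t(t+1)·PV / [P·(1+y)²] = 3,226,338.4891 / (51,246.7872 × 1.053702) = 59.74828.

59.748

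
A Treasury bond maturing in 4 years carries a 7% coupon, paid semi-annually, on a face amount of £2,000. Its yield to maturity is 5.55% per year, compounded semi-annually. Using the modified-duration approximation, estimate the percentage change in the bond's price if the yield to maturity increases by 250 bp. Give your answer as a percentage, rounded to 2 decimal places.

-8.68%

Periodic yield y = 0.02775. Modified duration first:
  t   CF        PV=CF/(1+0.02775)^t    t·PV
  1        70.00        68.1099        68.1099
  2        70.00        66.2709       132.5419
  3        70.00        64.4816       193.4447
  4        70.00        62.7405       250.9621
  5        70.00        61.0465       305.2324
  6        70.00        59.3982       356.3891
  7        70.00        57.7944       404.5607
  8     2,070.00     1,662.9166    13,303.3326
  Σ                  2,102.7586    15,014.5733
P = 2,102.7586; D_Mac = 7.14042 half-year periods = 3.57021 yrs; D_mod = 3.57021/(1+0.02775) = 3.47381 yrs.
ΔP/P ≈ -D_mod · Δy = -3.47381 × (+0.025) = -0.086845 = -8.6845%.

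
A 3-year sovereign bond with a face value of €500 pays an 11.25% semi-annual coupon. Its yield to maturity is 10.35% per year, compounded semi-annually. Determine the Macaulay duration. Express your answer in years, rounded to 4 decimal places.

2.6326 years

Periodic yield y = 0.05175. Discount each cash flow and weight by its period:
  t   CF        PV=CF/(1+0.05175)^t    t·PV
  1       28.125        26.7411        26.7411
  2       28.125        25.4254        50.8508
  3       28.125        24.1744        72.5231
  4       28.125        22.9849        91.9396
  5       28.125        21.8539       109.2697
  6      528.125       390.1769     2,341.0617
  Σ                    511.3567     2,692.3860
Price P = Σ PV = 511.3567.
Macaulay duration = Σ(t·PV) / P = 2,692.3860 / 511.3567 = 5.26518 half-year periods.
In years: 5.26518 / 2 = 2.63259 years.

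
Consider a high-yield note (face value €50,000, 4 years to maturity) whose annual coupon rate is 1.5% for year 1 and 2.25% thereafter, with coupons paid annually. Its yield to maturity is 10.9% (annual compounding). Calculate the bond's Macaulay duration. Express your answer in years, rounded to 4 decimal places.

3.8707 years

Periodic yield y = 0.109. Discount each cash flow and weight by its year:
  t   CF        PV=CF/(1+0.109)^t    t·PV
  1       750.00       676.2849       676.2849
  2     1,125.00       914.7226     1,829.4453
  3     1,125.00       824.8175     2,474.4526
  4    51,125.00    33,799.2557   135,197.0227
  Σ                 36,215.0808   140,177.2055
Price P = Σ PV = 36,215.0808.
Macaulay duration = Σ(t·PV) / P = 140,177.2055 / 36,215.0808 = 3.87069 years.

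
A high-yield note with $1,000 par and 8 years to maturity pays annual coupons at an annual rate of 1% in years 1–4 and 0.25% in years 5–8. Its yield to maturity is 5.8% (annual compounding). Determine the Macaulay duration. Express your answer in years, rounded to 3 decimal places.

7.698 years

Periodic yield y = 0.058. Discount each cash flow and weight by its year:
  t   CF        PV=CF/(1+0.058)^t    t·PV
  1        10.00         9.4518         9.4518
  2        10.00         8.9336        17.8673
  3        10.00         8.4439        25.3317
  4        10.00         7.9810        31.9240
  5         2.50         1.8859         9.4293
  6         2.50         1.7825        10.6949
  7         2.50         1.6848        11.7934
  8     1,002.50       638.5561     5,108.4486
  Σ                    678.7195     5,224.9410
Price P = Σ PV = 678.7195.
Macaulay duration = Σ(t·PV) / P = 5,224.9410 / 678.7195 = 7.69823 years.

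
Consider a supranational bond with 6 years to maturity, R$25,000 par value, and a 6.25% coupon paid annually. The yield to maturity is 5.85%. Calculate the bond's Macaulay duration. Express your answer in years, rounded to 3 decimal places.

Periodic yield y = 0.0585. Discount each cash flow and weight by its year:
  t   CF        PV=CF/(1+0.0585)^t    t·PV
  1     1,562.50     1,476.1455     1,476.1455
  2     1,562.50     1,394.5635     2,789.1270
  3     1,562.50     1,317.4903     3,952.4710
  4     1,562.50     1,244.6767     4,978.7070
  5     1,562.50     1,175.8873     5,879.4367
  6    26,562.50    18,885.2950   113,311.7700
  Σ                 25,494.0584   132,387.6573
Price P = Σ PV = 25,494.0584.
Macaulay duration = Σ(t·PV) / P = 132,387.6573 / 25,494.0584 = 5.19288 years.

5.193 years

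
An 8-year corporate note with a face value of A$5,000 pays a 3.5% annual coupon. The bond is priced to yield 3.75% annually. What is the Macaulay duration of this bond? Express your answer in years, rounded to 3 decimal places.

7.105 years

Periodic yield y = 0.0375. Discount each cash flow and weight by its year:
  t   CF        PV=CF/(1+0.0375)^t    t·PV
  1       175.00       168.6747       168.6747
  2       175.00       162.5780       325.1560
  3       175.00       156.7017       470.1051
  4       175.00       151.0378       604.1512
  5       175.00       145.5786       727.8930
  6       175.00       140.3167       841.9003
  7       175.00       135.2450       946.7152
  8     5,175.00     3,854.8325    30,838.6599
  Σ                  4,914.9651    34,923.2555
Price P = Σ PV = 4,914.9651.
Macaulay duration = Σ(t·PV) / P = 34,923.2555 / 4,914.9651 = 7.10549 years.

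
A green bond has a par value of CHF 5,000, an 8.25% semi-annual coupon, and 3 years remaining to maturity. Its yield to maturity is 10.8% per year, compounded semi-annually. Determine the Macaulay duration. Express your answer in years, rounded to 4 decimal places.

2.7071 years

Periodic yield y = 0.054. Discount each cash flow and weight by its period:
  t   CF        PV=CF/(1+0.054)^t    t·PV
  1       206.25       195.6831       195.6831
  2       206.25       185.6576       371.3152
  3       206.25       176.1457       528.4372
  4       206.25       167.1212       668.4848
  5       206.25       158.5590       792.7950
  6     5,206.25     3,797.3563    22,784.1381
  Σ                  4,680.5230    25,340.8533
Price P = Σ PV = 4,680.5230.
Macaulay duration = Σ(t·PV) / P = 25,340.8533 / 4,680.5230 = 5.41411 half-year periods.
In years: 5.41411 / 2 = 2.70705 years.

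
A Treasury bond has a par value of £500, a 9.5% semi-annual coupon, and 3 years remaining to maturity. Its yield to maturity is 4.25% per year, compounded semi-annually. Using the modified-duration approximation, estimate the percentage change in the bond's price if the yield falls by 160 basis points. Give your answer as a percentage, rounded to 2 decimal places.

Periodic yield y = 0.02125. Modified duration first:
  t   CF        PV=CF/(1+0.02125)^t    t·PV
  1        23.75        23.2558        23.2558
  2        23.75        22.7719        45.5438
  3        23.75        22.2981        66.8942
  4        23.75        21.8341        87.3364
  5        23.75        21.3798       106.8989
  6       523.75       461.6700     2,770.0198
  Σ                    573.2096     3,099.9490
P = 573.2096; D_Mac = 5.40805 half-year periods = 2.70403 yrs; D_mod = 2.70403/(1+0.02125) = 2.64776 yrs.
ΔP/P ≈ -D_mod · Δy = -2.64776 × (-0.016) = +0.042364 = +4.2364%.

+4.24%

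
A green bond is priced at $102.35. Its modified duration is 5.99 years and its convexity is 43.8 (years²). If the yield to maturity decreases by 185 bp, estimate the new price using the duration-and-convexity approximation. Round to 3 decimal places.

$114.459

Duration effect: -D_mod·Δy = -5.99 × (-0.0185) = +0.110815
Convexity effect: ½·C·(Δy)² = 0.5 × 43.8 × (-0.0185)² = +0.007495275
ΔP/P ≈ +0.110815 + 0.007495275 = +0.118310275
New price ≈ 102.35 × (1 + 0.118310275) = 114.45905664625.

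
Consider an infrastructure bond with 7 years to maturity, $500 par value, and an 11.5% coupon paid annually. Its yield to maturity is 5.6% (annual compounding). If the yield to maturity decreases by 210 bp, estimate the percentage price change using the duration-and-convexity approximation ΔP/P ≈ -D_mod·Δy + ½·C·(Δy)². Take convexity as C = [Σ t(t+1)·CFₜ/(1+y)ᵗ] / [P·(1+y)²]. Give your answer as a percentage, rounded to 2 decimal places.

+11.58%

With y = 0.056:
  t   CF        PV=CF/(1+0.056)^t    t·PV        t(t+1)·PV
  1        57.50        54.4508        54.4508         108.9015
  2        57.50        51.5632       103.1264         309.3793
  3        57.50        48.8288       146.4864         585.9457
  4        57.50        46.2394       184.9576         924.7880
  5        57.50        43.7873       218.9365       1,313.6193
  6        57.50        41.4653       248.7915       1,741.5407
  7       557.50       380.7128     2,664.9894      21,319.9151
  Σ                    667.0475     3,621.7387      26,304.0895
P = 667.0475; D_Mac = 5.42951 yrs; D_mod = 5.14158 yrs; C = 35.36215.
Duration effect: -5.14158 × (-0.021) = +0.107973
Convexity effect: 0.5 × 35.36215 × (-0.021)² = +0.0077974
ΔP/P ≈ +0.107973 + 0.0077974 = +0.115770 = +11.5770%.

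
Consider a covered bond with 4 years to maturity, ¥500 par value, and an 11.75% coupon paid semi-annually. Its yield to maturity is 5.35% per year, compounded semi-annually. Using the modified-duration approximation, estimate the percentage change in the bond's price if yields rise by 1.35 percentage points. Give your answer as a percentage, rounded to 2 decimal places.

Periodic yield y = 0.02675. Modified duration first:
  t   CF        PV=CF/(1+0.02675)^t    t·PV
  1       29.375        28.6097        28.6097
  2       29.375        27.8643        55.7286
  3       29.375        27.1384        81.4151
  4       29.375        26.4313       105.7253
  5       29.375        25.7427       128.7136
  6       29.375        25.0720       150.4322
  7       29.375        24.4188       170.9318
  8      529.375       428.5937     3,428.7492
  Σ                    613.8709     4,150.3056
P = 613.8709; D_Mac = 6.76088 half-year periods = 3.38044 yrs; D_mod = 3.38044/(1+0.02675) = 3.29237 yrs.
ΔP/P ≈ -D_mod · Δy = -3.29237 × (+0.0135) = -0.044447 = -4.4447%.

-4.44%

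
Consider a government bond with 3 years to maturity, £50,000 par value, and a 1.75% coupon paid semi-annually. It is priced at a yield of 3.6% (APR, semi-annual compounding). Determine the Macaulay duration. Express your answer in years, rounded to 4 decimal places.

Periodic yield y = 0.018. Discount each cash flow and weight by its period:
  t   CF        PV=CF/(1+0.018)^t    t·PV
  1       437.50       429.7642       429.7642
  2       437.50       422.1653       844.3305
  3       437.50       414.7007     1,244.1020
  4       437.50       407.3680     1,629.4721
  5       437.50       400.1651     2,000.8253
  6    50,437.50    45,317.5982   271,905.5889
  Σ                 47,391.7614   278,054.0831
Price P = Σ PV = 47,391.7614.
Macaulay duration = Σ(t·PV) / P = 278,054.0831 / 47,391.7614 = 5.86714 half-year periods.
In years: 5.86714 / 2 = 2.93357 years.

2.9336 years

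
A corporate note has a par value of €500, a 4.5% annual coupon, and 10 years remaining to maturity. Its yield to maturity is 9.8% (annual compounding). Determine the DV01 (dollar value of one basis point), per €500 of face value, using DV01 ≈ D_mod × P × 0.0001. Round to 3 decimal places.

€0.239

Periodic yield y = 0.098.
  t   CF        PV=CF/(1+0.098)^t    t·PV
  1        22.50        20.4918        20.4918
  2        22.50        18.6628        37.3257
  3        22.50        16.9971        50.9914
  4        22.50        15.4801        61.9203
  5        22.50        14.0984        70.4922
  6        22.50        12.8401        77.0406
  7        22.50        11.6941        81.8586
  8        22.50        10.6503        85.2028
  9        22.50         9.6998        87.2979
  10      522.50       205.1459     2,051.4592
  Σ                    335.7605     2,624.0805
P = 335.7605; D_Mac = 7.81533 yrs; D_mod = 7.11779 yrs.
DV01 ≈ 7.11779 × 335.7605 × 0.0001 = 0.238987.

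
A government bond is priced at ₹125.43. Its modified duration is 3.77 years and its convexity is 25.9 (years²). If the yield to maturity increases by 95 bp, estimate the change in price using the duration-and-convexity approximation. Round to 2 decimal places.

Duration effect: -D_mod·Δy = -3.77 × (+0.0095) = -0.035815
Convexity effect: ½·C·(Δy)² = 0.5 × 25.9 × (0.0095)² = +0.0011687375
ΔP/P ≈ -0.035815 + 0.0011687375 = -0.0346462625
ΔP ≈ 125.43 × (-0.0346462625) = -4.345680705375.

-₹4.35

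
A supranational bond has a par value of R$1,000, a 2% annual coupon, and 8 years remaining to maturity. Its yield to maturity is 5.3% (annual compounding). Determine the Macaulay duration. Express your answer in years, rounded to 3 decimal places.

7.390 years

Periodic yield y = 0.053. Discount each cash flow and weight by its year:
  t   CF        PV=CF/(1+0.053)^t    t·PV
  1        20.00        18.9934        18.9934
  2        20.00        18.0374        36.0747
  3        20.00        17.1295        51.3885
  4        20.00        16.2673        65.0694
  5        20.00        15.4486        77.2428
  6        20.00        14.6710        88.0260
  7        20.00        13.9326        97.5280
  8     1,020.00       674.7971     5,398.3767
  Σ                    789.2768     5,832.6996
Price P = Σ PV = 789.2768.
Macaulay duration = Σ(t·PV) / P = 5,832.6996 / 789.2768 = 7.38993 years.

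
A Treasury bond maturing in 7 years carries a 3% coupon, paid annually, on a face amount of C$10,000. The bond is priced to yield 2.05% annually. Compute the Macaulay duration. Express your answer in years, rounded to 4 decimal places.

Periodic yield y = 0.0205. Discount each cash flow and weight by its year:
  t   CF        PV=CF/(1+0.0205)^t    t·PV
  1       300.00       293.9735       293.9735
  2       300.00       288.0681       576.1363
  3       300.00       282.2814       846.8441
  4       300.00       276.6109     1,106.4434
  5       300.00       271.0542     1,355.2712
  6       300.00       265.6093     1,593.6555
  7    10,300.00     8,936.0618    62,552.4323
  Σ                 10,613.6592    68,324.7564
Price P = Σ PV = 10,613.6592.
Macaulay duration = Σ(t·PV) / P = 68,324.7564 / 10,613.6592 = 6.43744 years.

6.4374 years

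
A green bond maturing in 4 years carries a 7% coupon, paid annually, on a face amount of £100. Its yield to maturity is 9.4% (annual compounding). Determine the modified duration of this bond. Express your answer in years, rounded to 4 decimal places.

Periodic yield y = 0.094. First find Macaulay duration:
  t   CF        PV=CF/(1+0.094)^t    t·PV
  1         7.00         6.3985         6.3985
  2         7.00         5.8488        11.6975
  3         7.00         5.3462        16.0386
  4       107.00        74.6989       298.7958
  Σ                     92.2925       332.9305
P = 92.2925; Macaulay duration = 332.9305 / 92.2925 = 3.60734 years.
Modified duration = D_Mac / (1 + y) = 3.60734 / 1.094 = 3.29739 years.

3.2974 years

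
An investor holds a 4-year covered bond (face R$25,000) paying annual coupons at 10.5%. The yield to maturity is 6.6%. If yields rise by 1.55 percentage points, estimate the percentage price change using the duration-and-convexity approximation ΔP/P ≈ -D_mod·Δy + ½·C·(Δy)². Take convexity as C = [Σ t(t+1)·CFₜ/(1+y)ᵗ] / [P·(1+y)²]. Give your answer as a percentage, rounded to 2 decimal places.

With y = 0.066:
  t   CF        PV=CF/(1+0.066)^t    t·PV        t(t+1)·PV
  1     2,625.00     2,462.4765     2,462.4765       4,924.9531
  2     2,625.00     2,310.0155     4,620.0310      13,860.0931
  3     2,625.00     2,166.9939     6,500.9818      26,003.9271
  4    27,625.00    21,393.0875    85,572.3501     427,861.7504
  Σ                 28,332.5735    99,155.8395     472,650.7238
P = 28,332.5735; D_Mac = 3.49971 yrs; D_mod = 3.28303 yrs; C = 14.68047.
Duration effect: -3.28303 × (+0.0155) = -0.050887
Convexity effect: 0.5 × 14.68047 × (0.0155)² = +0.0017635
ΔP/P ≈ -0.050887 + 0.0017635 = -0.049123 = -4.9123%.

-4.91%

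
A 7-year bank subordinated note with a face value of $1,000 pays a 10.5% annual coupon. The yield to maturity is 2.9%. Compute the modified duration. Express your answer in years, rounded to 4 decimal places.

5.4556 years

Periodic yield y = 0.029. First find Macaulay duration:
  t   CF        PV=CF/(1+0.029)^t    t·PV
  1       105.00       102.0408       102.0408
  2       105.00        99.1650       198.3301
  3       105.00        96.3703       289.1109
  4       105.00        93.6543       374.6173
  5       105.00        91.0149       455.0744
  6       105.00        88.4498       530.6990
  7     1,105.00       904.5960     6,332.1719
  Σ                  1,475.2912     8,282.0444
P = 1,475.2912; Macaulay duration = 8,282.0444 / 1,475.2912 = 5.61384 years.
Modified duration = D_Mac / (1 + y) = 5.61384 / 1.029 = 5.45562 years.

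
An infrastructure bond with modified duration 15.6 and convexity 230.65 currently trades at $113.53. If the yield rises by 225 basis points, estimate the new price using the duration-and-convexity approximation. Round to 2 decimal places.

$80.31

Duration effect: -D_mod·Δy = -15.6 × (+0.0225) = -0.351000
Convexity effect: ½·C·(Δy)² = 0.5 × 230.65 × (0.0225)² = +0.05838328125
ΔP/P ≈ -0.351000 + 0.05838328125 = -0.29261671875
New price ≈ 113.53 × (1 - 0.29261671875) = 80.3092239203125.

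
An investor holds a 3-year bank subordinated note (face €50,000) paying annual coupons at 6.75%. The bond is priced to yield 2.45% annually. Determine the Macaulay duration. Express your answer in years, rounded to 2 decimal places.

2.83 years

Periodic yield y = 0.0245. Discount each cash flow and weight by its year:
  t   CF        PV=CF/(1+0.0245)^t    t·PV
  1     3,375.00     3,294.2899     3,294.2899
  2     3,375.00     3,215.5099     6,431.0198
  3    53,375.00    49,636.5971   148,909.7912
  Σ                 56,146.3969   158,635.1009
Price P = Σ PV = 56,146.3969.
Macaulay duration = Σ(t·PV) / P = 158,635.1009 / 56,146.3969 = 2.82538 years.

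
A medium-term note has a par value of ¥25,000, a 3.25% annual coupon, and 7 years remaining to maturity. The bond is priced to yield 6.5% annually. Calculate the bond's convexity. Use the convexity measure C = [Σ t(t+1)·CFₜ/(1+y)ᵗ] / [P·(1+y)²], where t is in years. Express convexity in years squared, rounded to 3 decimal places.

With y = 0.065:
  t   CF        PV=CF/(1+0.065)^t    t·PV        t(t+1)·PV
  1       812.50       762.9108       762.9108       1,525.8216
  2       812.50       716.3482     1,432.6963       4,298.0890
  3       812.50       672.6274     2,017.8822       8,071.5286
  4       812.50       631.5750     2,526.3000      12,631.5002
  5       812.50       593.0282     2,965.1409      17,790.8454
  6       812.50       556.8340     3,341.0038      23,387.0268
  7    25,812.50    16,610.5042   116,273.5292     930,188.2335
  Σ                 20,543.8277   129,319.4633     997,893.0452
P = 20,543.8277.
Convexity = Σ t(t+1)·PV / [P·(1+y)²] = 997,893.0452 / (20,543.8277 × 1.134225) = 42.82560.

42.826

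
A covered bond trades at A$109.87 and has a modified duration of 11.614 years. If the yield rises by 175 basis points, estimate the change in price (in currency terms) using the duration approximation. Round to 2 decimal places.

Duration approximation: ΔP/P ≈ -D_mod · Δy = -11.614 × (+0.0175) = -0.203245.
ΔP ≈ 109.87 × (-0.203245) = -22.33052815.

-A$22.33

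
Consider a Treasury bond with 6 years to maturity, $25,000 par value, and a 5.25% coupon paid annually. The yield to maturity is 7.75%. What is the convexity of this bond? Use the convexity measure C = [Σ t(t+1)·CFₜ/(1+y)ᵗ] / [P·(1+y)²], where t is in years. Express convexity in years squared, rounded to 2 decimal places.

30.20

With y = 0.0775:
  t   CF        PV=CF/(1+0.0775)^t    t·PV        t(t+1)·PV
  1     1,312.50     1,218.0974     1,218.0974       2,436.1949
  2     1,312.50     1,130.4849     2,260.9697       6,782.9092
  3     1,312.50     1,049.1739     3,147.5217      12,590.0867
  4     1,312.50       973.7113     3,894.8451      19,474.2254
  5     1,312.50       903.6764     4,518.3818      27,110.2906
  6    26,312.50    16,813.5121   100,881.0725     706,167.5073
  Σ                 22,088.6559   115,920.8882     774,561.2141
P = 22,088.6559.
Convexity = Σ t(t+1)·PV / [P·(1+y)²] = 774,561.2141 / (22,088.6559 × 1.161006) = 30.20313.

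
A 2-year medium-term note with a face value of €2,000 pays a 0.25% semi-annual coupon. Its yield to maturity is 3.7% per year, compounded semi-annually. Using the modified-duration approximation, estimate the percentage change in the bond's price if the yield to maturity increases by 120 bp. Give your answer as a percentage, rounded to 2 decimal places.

-2.35%

Periodic yield y = 0.0185. Modified duration first:
  t   CF        PV=CF/(1+0.0185)^t    t·PV
  1         2.50         2.4546         2.4546
  2         2.50         2.4100         4.8200
  3         2.50         2.3662         7.0987
  4     2,002.50     1,860.9229     7,443.6918
  Σ                  1,868.1538     7,458.0651
P = 1,868.1538; D_Mac = 3.99221 half-year periods = 1.99611 yrs; D_mod = 1.99611/(1+0.0185) = 1.95985 yrs.
ΔP/P ≈ -D_mod · Δy = -1.95985 × (+0.012) = -0.023518 = -2.3518%.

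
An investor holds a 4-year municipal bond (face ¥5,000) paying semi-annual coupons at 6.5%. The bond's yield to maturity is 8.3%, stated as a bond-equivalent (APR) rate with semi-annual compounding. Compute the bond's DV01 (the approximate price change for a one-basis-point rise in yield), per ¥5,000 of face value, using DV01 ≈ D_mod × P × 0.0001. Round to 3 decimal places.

¥1.611

Periodic yield y = 0.0415.
  t   CF        PV=CF/(1+0.0415)^t    t·PV
  1       162.50       156.0250       156.0250
  2       162.50       149.8079       299.6159
  3       162.50       143.8386       431.5159
  4       162.50       138.1072       552.4287
  5       162.50       132.6041       663.0206
  6       162.50       127.3203       763.9219
  7       162.50       122.2471       855.7295
  8     5,162.50     3,728.9441    29,831.5526
  Σ                  4,698.8943    33,553.8100
P = 4,698.8943; D_Mac = 7.14079 half-year periods = 3.57039 yrs; D_mod = 3.42813 yrs.
DV01 ≈ 3.42813 × 4,698.8943 × 0.0001 = 1.610841.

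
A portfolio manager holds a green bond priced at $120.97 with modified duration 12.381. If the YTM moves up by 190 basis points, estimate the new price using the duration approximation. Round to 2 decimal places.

Duration approximation: ΔP/P ≈ -D_mod · Δy = -12.381 × (+0.019) = -0.235239.
New price ≈ 120.97 × (1 - 0.235239) = 92.51313817.

$92.51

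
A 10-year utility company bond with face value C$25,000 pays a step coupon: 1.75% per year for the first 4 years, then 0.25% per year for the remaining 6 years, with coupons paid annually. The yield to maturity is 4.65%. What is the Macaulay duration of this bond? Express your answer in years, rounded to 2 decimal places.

9.29 years

Periodic yield y = 0.0465. Discount each cash flow and weight by its year:
  t   CF        PV=CF/(1+0.0465)^t    t·PV
  1       437.50       418.0602       418.0602
  2       437.50       399.4842       798.9684
  3       437.50       381.7336     1,145.2007
  4       437.50       364.7717     1,459.0868
  5        62.50        49.7948       248.9739
  6        62.50        47.5822       285.4933
  7        62.50        45.4680       318.2757
  8        62.50        43.4476       347.5811
  9        62.50        41.5171       373.6538
  10   25,062.50    15,908.6037   159,086.0370
  Σ                 17,700.4630   164,481.3308
Price P = Σ PV = 17,700.4630.
Macaulay duration = Σ(t·PV) / P = 164,481.3308 / 17,700.4630 = 9.29249 years.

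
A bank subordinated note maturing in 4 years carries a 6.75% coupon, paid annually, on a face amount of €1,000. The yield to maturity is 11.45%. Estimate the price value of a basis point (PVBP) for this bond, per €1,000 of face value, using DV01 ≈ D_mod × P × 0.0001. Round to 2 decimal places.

€0.28

Periodic yield y = 0.1145.
  t   CF        PV=CF/(1+0.1145)^t    t·PV
  1        67.50        60.5653        60.5653
  2        67.50        54.3430       108.6860
  3        67.50        48.7600       146.2800
  4     1,067.50       691.9068     2,767.6272
  Σ                    855.5751     3,083.1584
P = 855.5751; D_Mac = 3.60361 yrs; D_mod = 3.23339 yrs.
DV01 ≈ 3.23339 × 855.5751 × 0.0001 = 0.276641.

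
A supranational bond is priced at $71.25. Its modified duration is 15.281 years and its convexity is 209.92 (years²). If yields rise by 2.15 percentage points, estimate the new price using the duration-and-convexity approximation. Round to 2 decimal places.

$51.30

Duration effect: -D_mod·Δy = -15.281 × (+0.0215) = -0.3285415
Convexity effect: ½·C·(Δy)² = 0.5 × 209.92 × (0.0215)² = +0.04851776
ΔP/P ≈ -0.3285415 + 0.04851776 = -0.28002374
New price ≈ 71.25 × (1 - 0.28002374) = 51.298308525.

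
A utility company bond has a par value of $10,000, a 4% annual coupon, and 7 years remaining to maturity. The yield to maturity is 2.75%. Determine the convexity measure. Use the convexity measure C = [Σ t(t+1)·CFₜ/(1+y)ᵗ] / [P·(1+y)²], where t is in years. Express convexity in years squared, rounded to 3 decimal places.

45.758

With y = 0.0275:
  t   CF        PV=CF/(1+0.0275)^t    t·PV        t(t+1)·PV
  1       400.00       389.2944       389.2944         778.5888
  2       400.00       378.8753       757.7507       2,273.2520
  3       400.00       368.7351     1,106.2053       4,424.8214
  4       400.00       358.8663     1,435.4652       7,177.3259
  5       400.00       349.2616     1,746.3080      10,477.8480
  6       400.00       339.9140     2,039.4838      14,276.3865
  7    10,400.00     8,601.2293    60,208.6051     481,668.8406
  Σ                 10,786.1760    67,683.1125     521,077.0632
P = 10,786.1760.
Convexity = Σ t(t+1)·PV / [P·(1+y)²] = 521,077.0632 / (10,786.1760 × 1.055756) = 45.75840.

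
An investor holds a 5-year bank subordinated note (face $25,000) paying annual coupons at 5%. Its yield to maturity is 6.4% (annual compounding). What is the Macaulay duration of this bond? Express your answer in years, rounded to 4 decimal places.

Periodic yield y = 0.064. Discount each cash flow and weight by its year:
  t   CF        PV=CF/(1+0.064)^t    t·PV
  1     1,250.00     1,174.8120     1,174.8120
  2     1,250.00     1,104.1466     2,208.2933
  3     1,250.00     1,037.7318     3,113.1954
  4     1,250.00       975.3119     3,901.2474
  5    26,250.00    19,249.5760    96,247.8800
  Σ                 23,541.5783   106,645.4281
Price P = Σ PV = 23,541.5783.
Macaulay duration = Σ(t·PV) / P = 106,645.4281 / 23,541.5783 = 4.53009 years.

4.5301 years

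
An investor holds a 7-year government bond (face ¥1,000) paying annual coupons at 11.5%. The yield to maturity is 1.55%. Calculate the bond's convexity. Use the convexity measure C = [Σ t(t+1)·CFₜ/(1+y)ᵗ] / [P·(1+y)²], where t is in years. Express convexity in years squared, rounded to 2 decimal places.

With y = 0.0155:
  t   CF        PV=CF/(1+0.0155)^t    t·PV        t(t+1)·PV
  1       115.00       113.2447       113.2447         226.4894
  2       115.00       111.5162       223.0324         669.0972
  3       115.00       109.8141       329.4423       1,317.7690
  4       115.00       108.1379       432.5518       2,162.7590
  5       115.00       106.4874       532.4370       3,194.6218
  6       115.00       104.8620       629.1722       4,404.2054
  7     1,115.00     1,001.1874     7,008.3118      56,066.4941
  Σ                  1,655.2498     9,268.1921      68,041.4360
P = 1,655.2498.
Convexity = Σ t(t+1)·PV / [P·(1+y)²] = 68,041.4360 / (1,655.2498 × 1.031240) = 39.86117.

39.86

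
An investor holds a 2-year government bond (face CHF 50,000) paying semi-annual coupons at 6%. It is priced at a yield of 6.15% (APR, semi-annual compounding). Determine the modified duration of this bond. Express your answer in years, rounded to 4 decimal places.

Periodic yield y = 0.03075. First find Macaulay duration:
  t   CF        PV=CF/(1+0.03075)^t    t·PV
  1     1,500.00     1,455.2510     1,455.2510
  2     1,500.00     1,411.8370     2,823.6741
  3     1,500.00     1,369.7182     4,109.1546
  4    51,500.00    45,624.0522   182,496.2087
  Σ                 49,860.8584   190,884.2884
P = 49,860.8584; Macaulay duration = 190,884.2884 / 49,860.8584 = 3.82834 half-year periods = 1.91417 years.
Modified duration = D_Mac / (1 + y) = 1.91417 / 1.03075 = 1.85706 years.

1.8571 years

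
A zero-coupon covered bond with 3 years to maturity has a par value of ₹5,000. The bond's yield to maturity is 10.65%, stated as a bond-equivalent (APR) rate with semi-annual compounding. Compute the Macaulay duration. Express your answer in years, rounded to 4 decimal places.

A zero-coupon bond has a single cash flow at maturity, so its Macaulay duration equals its maturity: 3 years.
(Equivalently: 6 semi-annual periods ÷ 2 = 3 years.)

3.0000 years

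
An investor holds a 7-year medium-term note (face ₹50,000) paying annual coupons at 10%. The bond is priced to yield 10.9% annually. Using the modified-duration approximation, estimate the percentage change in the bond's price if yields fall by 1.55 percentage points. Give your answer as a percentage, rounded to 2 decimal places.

Periodic yield y = 0.109. Modified duration first:
  t   CF        PV=CF/(1+0.109)^t    t·PV
  1     5,000.00     4,508.5663     4,508.5663
  2     5,000.00     4,065.4340     8,130.8679
  3     5,000.00     3,665.8557    10,997.5671
  4     5,000.00     3,305.5507    13,222.2027
  5     5,000.00     2,980.6589    14,903.2943
  6     5,000.00     2,687.6996    16,126.1976
  7    55,000.00    26,658.8780   186,612.1457
  Σ                 47,872.6430   254,500.8417
P = 47,872.6430; D_Mac = 5.31621 yrs; D_mod = 5.31621/(1+0.109) = 4.79369 yrs.
ΔP/P ≈ -D_mod · Δy = -4.79369 × (-0.0155) = +0.074302 = +7.4302%.

+7.43%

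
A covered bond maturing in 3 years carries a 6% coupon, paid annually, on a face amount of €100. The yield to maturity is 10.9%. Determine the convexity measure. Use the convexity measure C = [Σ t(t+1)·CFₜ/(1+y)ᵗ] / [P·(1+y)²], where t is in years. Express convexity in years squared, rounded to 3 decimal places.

8.987

With y = 0.109:
  t   CF        PV=CF/(1+0.109)^t    t·PV        t(t+1)·PV
  1         6.00         5.4103         5.4103          10.8206
  2         6.00         4.8785         9.7570          29.2711
  3       106.00        77.7161       233.1484         932.5937
  Σ                     88.0049       248.3157         972.6854
P = 88.0049.
Convexity = Σ t(t+1)·PV / [P·(1+y)²] = 972.6854 / (88.0049 × 1.229881) = 8.98674.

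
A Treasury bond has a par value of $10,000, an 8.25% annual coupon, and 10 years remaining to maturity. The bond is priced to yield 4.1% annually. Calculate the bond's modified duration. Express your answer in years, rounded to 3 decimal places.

Periodic yield y = 0.041. First find Macaulay duration:
  t   CF        PV=CF/(1+0.041)^t    t·PV
  1       825.00       792.5072       792.5072
  2       825.00       761.2941     1,522.5883
  3       825.00       731.3104     2,193.9313
  4       825.00       702.5076     2,810.0304
  5       825.00       674.8392     3,374.1960
  6       825.00       648.2605     3,889.5631
  7       825.00       622.7286     4,359.1005
  8       825.00       598.2023     4,785.6188
  9       825.00       574.6420     5,171.7782
  10   10,825.00     7,243.0354    72,430.3544
  Σ                 13,349.3275   101,329.6681
P = 13,349.3275; Macaulay duration = 101,329.6681 / 13,349.3275 = 7.59062 years.
Modified duration = D_Mac / (1 + y) = 7.59062 / 1.041 = 7.29166 years.

7.292 years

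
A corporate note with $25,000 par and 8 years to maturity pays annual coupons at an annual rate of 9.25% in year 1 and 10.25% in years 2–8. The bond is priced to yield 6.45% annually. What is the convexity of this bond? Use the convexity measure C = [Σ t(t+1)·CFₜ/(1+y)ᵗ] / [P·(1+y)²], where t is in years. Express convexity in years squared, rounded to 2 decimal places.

With y = 0.0645:
  t   CF        PV=CF/(1+0.0645)^t    t·PV        t(t+1)·PV
  1     2,312.50     2,172.3814     2,172.3814       4,344.7628
  2     2,562.50     2,261.3748     4,522.7495      13,568.2486
  3     2,562.50     2,124.3539     6,373.0618      25,492.2473
  4     2,562.50     1,995.6355     7,982.5418      39,912.7091
  5     2,562.50     1,874.7163     9,373.5813      56,241.4877
  6     2,562.50     1,761.1238    10,566.7426      73,967.1984
  7     2,562.50     1,654.4141    11,580.8985      92,647.1877
  8    27,562.50    16,716.8052   133,734.4413   1,203,609.9715
  Σ                 30,560.8048   186,306.3982   1,509,783.8130
P = 30,560.8048.
Convexity = Σ t(t+1)·PV / [P·(1+y)²] = 1,509,783.8130 / (30,560.8048 × 1.133160) = 43.59720.

43.60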